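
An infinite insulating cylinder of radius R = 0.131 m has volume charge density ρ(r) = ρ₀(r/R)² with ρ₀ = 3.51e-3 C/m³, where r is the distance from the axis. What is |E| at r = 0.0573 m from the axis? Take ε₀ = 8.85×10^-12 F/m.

Take a coaxial cylindrical Gaussian surface of radius r = 0.0573 m and length L (r < R).
Integrating ρ over the cross-section to radius r: λ_enc = (2πρ₀/R²) ∫₀^r r'^3 dr' = 2πρ₀ r^4/(4·R²) = 3.463e-6 C/m.
Since E is radial and uniform over the curved surface, Φ = E·2πrL = Q_enc/ε₀ = λ_enc L/ε₀.
E = |λ_enc|/(2πε₀r) = (3.463×10^-6)/(2π·8.85×10^-12·0.0573) = 1.09×10^6 N/C.

|E| ≈ 1.09×10^6 N/C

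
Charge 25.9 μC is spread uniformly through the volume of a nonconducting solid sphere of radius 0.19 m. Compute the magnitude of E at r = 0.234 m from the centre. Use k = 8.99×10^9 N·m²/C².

By spherical symmetry E is radial; choose a Gaussian sphere of radius r = 0.234 m (r > R, so the entire charge is enclosed).
Q_enc = 25.9 μC = 2.59×10^-5 C.
Gauss's law: E·4πr² = Q_enc/ε₀.
E = k|Q_enc|/r² = (8.99×10^9)(2.59×10^-5)/(0.234)² = 4.25×10^6 N/C.

E ≈ 4.25×10^6 N/C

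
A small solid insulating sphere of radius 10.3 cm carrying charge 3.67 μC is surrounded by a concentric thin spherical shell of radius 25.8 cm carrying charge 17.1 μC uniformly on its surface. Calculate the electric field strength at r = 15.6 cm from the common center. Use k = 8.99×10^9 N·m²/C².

E = 1.36×10^6 V/m

By spherical symmetry E is radial; choose a Gaussian sphere of radius r = 15.6 cm (between the bodies, 10.3 cm < r < 25.8 cm).
Only the inner charge is enclosed; the outer shell contributes nothing inside itself. Q_enc = 3.67 μC = 3.67e-6 C.
Since E is radial and uniform over the Gaussian sphere, Φ = E·4πr² = Q_enc/ε₀.
E = k|Q_enc|/r² = (8.99×10^9)(3.67×10^-6)/(0.156)² = 1.36e6 N/C.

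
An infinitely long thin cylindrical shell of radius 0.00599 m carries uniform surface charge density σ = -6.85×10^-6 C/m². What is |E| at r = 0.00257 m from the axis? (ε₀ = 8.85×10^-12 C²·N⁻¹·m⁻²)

By cylindrical symmetry E is radial; use a coaxial Gaussian cylinder of radius 0.00257 m and length L (r < 0.00599 m, inside the shell).
All the surface charge lies outside this cylinder: Q_enc = 0, hence E = 0.

E = 0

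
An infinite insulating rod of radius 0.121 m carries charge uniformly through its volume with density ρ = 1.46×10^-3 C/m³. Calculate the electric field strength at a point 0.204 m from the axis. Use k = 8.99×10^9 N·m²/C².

By cylindrical symmetry E is radial; use a coaxial Gaussian cylinder of radius 0.204 m and length L (r > 0.121 m, full cross-section enclosed).
λ_enc = ρ·πR² = (1.46×10^-3)π(0.121)² = 6.715e-5 C/m.
By Gauss's law (flux through the curved wall only), E·2πrL = λ_enc L/ε₀.
E = 2k|λ_enc|/r = 2(8.99×10^9)(6.715×10^-5)/(0.204) = 5.92×10^6 N/C.

|E| = 5.92×10^6 N/C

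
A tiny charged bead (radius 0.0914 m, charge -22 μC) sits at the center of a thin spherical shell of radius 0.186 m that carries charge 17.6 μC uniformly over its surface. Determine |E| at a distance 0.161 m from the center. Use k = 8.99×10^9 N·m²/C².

Symmetry ⇒ E = E(r) r̂. Gaussian sphere of radius r = 0.161 m (between the bodies, 0.0914 m < r < 0.186 m).
The shell at 0.186 m lies outside the Gaussian surface, so Q_enc = -22 μC = -2.20e-5 C.
Gauss's law: E·4πr² = Q_enc/ε₀.
E = k|Q_enc|/r² = (8.99×10^9)(2.20e-5)/(0.161)² = 7.63×10^6 N/C.

E = 7.63×10^6 V/m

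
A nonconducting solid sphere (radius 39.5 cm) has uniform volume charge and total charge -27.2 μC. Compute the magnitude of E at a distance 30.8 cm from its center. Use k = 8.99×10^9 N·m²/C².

1.22×10^6 V/m

Use a concentric Gaussian sphere at r = 30.8 cm (r < R).
Only the charge within r is enclosed: Q_enc = Q·(r/R)³ = (-27.2 μC)·(30.8 cm/39.5 cm)³ = -1.29×10^-5 C.
Gauss's law: E·4πr² = Q_enc/ε₀.
E = k|Q_enc|/r² = (8.99×10^9)(1.29×10^-5)/(0.308)² = 1.22×10^6 N/C.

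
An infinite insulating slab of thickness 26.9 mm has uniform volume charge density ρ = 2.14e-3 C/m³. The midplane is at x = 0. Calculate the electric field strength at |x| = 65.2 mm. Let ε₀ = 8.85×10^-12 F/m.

The point |x| = 65.2 mm lies outside the slab (half-thickness 0.01345 m). A symmetric pillbox spanning the full slab encloses Q_enc = ρ·d·A.
Flux = 2EA ⇒ E = |ρ|d/(2ε₀), independent of distance outside.
E = (2.14×10^-3)(0.0269)/(2·8.85×10^-12) = 3.25e6 N/C.

|E| = 3.25e6 N/C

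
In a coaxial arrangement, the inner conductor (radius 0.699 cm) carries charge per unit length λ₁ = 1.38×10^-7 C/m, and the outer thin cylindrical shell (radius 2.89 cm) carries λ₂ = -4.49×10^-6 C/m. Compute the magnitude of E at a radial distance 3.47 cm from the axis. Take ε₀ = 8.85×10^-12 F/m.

Take a coaxial cylindrical Gaussian surface of radius r = 3.47 cm and length L (r > 2.89 cm, enclosing both).
λ_enc = λ₁ + λ₂ = (1.38e-7) + (-4.49e-6) = -4.352×10^-6 C/m.
Gauss's law: E·2πrL = λ_enc L/ε₀.
E = |λ_enc|/(2πε₀r) = (4.352×10^-6)/(2π·8.85×10^-12·0.0347) = 2.26×10^6 N/C.

E = 2.26e6 N/C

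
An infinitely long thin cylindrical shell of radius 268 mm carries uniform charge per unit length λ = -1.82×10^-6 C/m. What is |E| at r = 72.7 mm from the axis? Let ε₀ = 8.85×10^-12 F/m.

E = 0 (no enclosed charge)

By cylindrical symmetry E is radial; use a coaxial Gaussian cylinder of radius 72.7 mm and length L (r < 268 mm, inside the shell).
No charge is enclosed, so Gauss's law gives E·2πrL = 0 ⇒ E = 0.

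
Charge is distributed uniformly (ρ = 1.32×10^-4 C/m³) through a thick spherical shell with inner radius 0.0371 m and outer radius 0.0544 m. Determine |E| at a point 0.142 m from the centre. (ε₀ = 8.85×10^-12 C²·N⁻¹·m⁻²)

By spherical symmetry E is radial; choose a Gaussian sphere of radius r = 0.142 m (r > 0.0544 m, enclosing the whole shell).
Q_enc = ρ·(4π/3)(b³ − a³) = (1.32×10^-4)·(4π/3)·((0.0544)³ − (0.0371)³) = 6.078×10^-8 C.
Applying ∮E·dA = Q_enc/ε₀ with Φ = E(4πr²):
E = |Q_enc|/(4πε₀r²) = (6.078e-8)/(4π·8.85×10^-12·(0.142)²) = 2.71e4 N/C.

|E| = 2.71e4 N/C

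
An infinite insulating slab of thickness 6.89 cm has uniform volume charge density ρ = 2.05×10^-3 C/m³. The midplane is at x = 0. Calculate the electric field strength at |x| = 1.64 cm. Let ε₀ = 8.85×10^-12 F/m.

By symmetry E is perpendicular to the slab. A Gaussian pillbox from −1.64 cm to +1.64 cm (face area A) lies entirely within the slab.
Q_enc = ρ·(2x)·A and flux = 2EA, so 2EA = 2ρxA/ε₀ ⇒ E = |ρ|x/ε₀.
E = (2.05×10^-3)(0.0164)/(8.85×10^-12) = 3.80×10^6 N/C.

E ≈ 3.80×10^6 N/C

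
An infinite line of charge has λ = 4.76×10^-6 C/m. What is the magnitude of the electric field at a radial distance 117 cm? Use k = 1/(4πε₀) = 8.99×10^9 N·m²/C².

7.31e4 N/C

By cylindrical symmetry E is radial; use a coaxial Gaussian cylinder of radius 117 cm and length L.
Q_enc = λL, so λ_enc = 4.76e-6 C/m.
Since E is radial and uniform over the curved surface, Φ = E·2πrL = Q_enc/ε₀ = λ_enc L/ε₀.
E = 2k|λ_enc|/r = 2(8.99×10^9)(4.76×10^-6)/(1.17) = 7.31e4 N/C.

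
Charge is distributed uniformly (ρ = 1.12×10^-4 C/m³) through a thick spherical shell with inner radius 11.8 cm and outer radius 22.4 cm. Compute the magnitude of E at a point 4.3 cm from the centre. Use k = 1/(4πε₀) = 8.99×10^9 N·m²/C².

By spherical symmetry E is radial; choose a Gaussian sphere of radius r = 4.3 cm (r < 11.8 cm, inside the empty cavity).
Q_enc = 0 (all charge lies at larger r); Gauss's law gives E = 0.

E = 0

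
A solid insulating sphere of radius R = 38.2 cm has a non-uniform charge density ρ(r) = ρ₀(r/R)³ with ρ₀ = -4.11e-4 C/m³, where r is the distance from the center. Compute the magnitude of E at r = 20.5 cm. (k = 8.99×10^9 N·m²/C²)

E ≈ 2.45e5 N/C

Take a concentric spherical Gaussian surface of radius r = 20.5 cm (r < R).
Integrate the density: Q_enc = 4π ∫₀^r ρ₀(r'/R)^3 r'² dr' = 4πρ₀ r^6/(6·R³) = -1.146×10^-6 C.
Applying ∮E·dA = Q_enc/ε₀ with Φ = E(4πr²):
E = k|Q_enc|/r² = (8.99×10^9)(1.146×10^-6)/(0.205)² = 2.45×10^5 N/C.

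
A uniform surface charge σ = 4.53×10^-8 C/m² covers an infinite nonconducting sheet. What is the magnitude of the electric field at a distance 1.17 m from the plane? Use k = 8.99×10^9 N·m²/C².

The symmetry is planar: E is normal to the sheet and the same magnitude on both sides. Take a pillbox straddling the sheet with end-cap area A.
Flux Φ = 2EA and Q_enc = σA, so 2EA = σA/ε₀ ⇒ E = |σ|/(2ε₀), independent of distance.
E = 2πk|σ| = 2π(8.99×10^9)(4.53e-8) = 2.56×10^3 N/C.

2.56×10^3 V/m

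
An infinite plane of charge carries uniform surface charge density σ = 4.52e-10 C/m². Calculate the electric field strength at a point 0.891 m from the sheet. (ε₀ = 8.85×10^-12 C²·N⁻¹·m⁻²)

By planar symmetry E is perpendicular to the sheet and uniform; use a Gaussian pillbox with flat faces of area A on each side of the sheet.
Only the two end caps contribute flux: Φ = 2EA. With Q_enc = σA, Gauss's law gives E = |σ|/(2ε₀).
E = |σ|/(2ε₀) = (4.52×10^-10)/(2·8.85×10^-12) = 25.5 N/C.

E = 25.5 N/C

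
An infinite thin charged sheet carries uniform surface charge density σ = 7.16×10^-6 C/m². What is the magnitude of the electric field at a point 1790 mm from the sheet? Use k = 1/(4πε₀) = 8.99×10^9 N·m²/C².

The symmetry is planar: E is normal to the sheet and the same magnitude on both sides. Take a pillbox straddling the sheet with end-cap area A.
Flux Φ = 2EA and Q_enc = σA, so 2EA = σA/ε₀ ⇒ E = |σ|/(2ε₀), independent of distance.
E = 2πk|σ| = 2π(8.99×10^9)(7.16×10^-6) = 4.04×10^5 N/C.

E = 4.04×10^5 V/m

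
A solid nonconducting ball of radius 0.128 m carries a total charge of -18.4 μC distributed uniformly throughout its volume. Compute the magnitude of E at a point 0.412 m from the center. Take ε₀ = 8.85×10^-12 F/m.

|E| = 9.75×10^5 V/m

Symmetry ⇒ E = E(r) r̂. Gaussian sphere of radius r = 0.412 m (r > R, so the entire charge is enclosed).
Q_enc = -18.4 μC = -1.84×10^-5 C.
Since E is radial and uniform over the Gaussian sphere, Φ = E·4πr² = Q_enc/ε₀.
E = |Q_enc|/(4πε₀r²) = (1.84×10^-5)/(4π·8.85×10^-12·(0.412)²) = 9.75e5 N/C.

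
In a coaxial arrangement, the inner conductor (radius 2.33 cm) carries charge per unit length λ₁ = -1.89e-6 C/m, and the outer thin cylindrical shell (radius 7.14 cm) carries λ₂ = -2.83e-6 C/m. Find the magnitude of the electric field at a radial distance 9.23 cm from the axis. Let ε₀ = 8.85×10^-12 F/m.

Coaxial Gaussian cylinder, radius r = 9.23 cm, length L (r > 7.14 cm, enclosing both).
λ_enc = λ₁ + λ₂ = (-1.89e-6) + (-2.83e-6) = -4.72×10^-6 C/m.
Since E is radial and uniform over the curved surface, Φ = E·2πrL = Q_enc/ε₀ = λ_enc L/ε₀.
E = |λ_enc|/(2πε₀r) = (4.72e-6)/(2π·8.85×10^-12·0.0923) = 9.20×10^5 N/C.

|E| ≈ 9.20×10^5 V/m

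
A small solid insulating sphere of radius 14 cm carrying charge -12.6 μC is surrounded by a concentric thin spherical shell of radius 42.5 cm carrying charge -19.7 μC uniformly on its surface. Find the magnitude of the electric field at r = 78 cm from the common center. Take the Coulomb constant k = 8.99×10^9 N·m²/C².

E ≈ 4.77×10^5 V/m

Use a concentric Gaussian sphere at r = 78 cm (r > 42.5 cm, enclosing both).
Q_enc = (-12.6 μC) + (-19.7 μC) = -3.23e-5 C.
Since E is radial and uniform over the Gaussian sphere, Φ = E·4πr² = Q_enc/ε₀.
E = k|Q_enc|/r² = (8.99×10^9)(3.23e-5)/(0.78)² = 4.77×10^5 N/C.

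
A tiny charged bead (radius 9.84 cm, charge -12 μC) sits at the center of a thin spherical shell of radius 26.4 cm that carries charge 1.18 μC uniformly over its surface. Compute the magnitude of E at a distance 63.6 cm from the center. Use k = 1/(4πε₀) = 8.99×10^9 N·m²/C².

Use a concentric Gaussian sphere at r = 63.6 cm (r > 26.4 cm, enclosing both).
Q_enc = (-12 μC) + (1.18 μC) = -1.082×10^-5 C.
Applying ∮E·dA = Q_enc/ε₀ with Φ = E(4πr²):
E = k|Q_enc|/r² = (8.99×10^9)(1.082e-5)/(0.636)² = 2.40e5 N/C.

E ≈ 2.40×10^5 N/C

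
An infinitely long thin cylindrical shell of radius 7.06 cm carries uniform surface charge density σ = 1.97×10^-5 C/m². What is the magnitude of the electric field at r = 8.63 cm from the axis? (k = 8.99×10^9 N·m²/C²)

By cylindrical symmetry E is radial; use a coaxial Gaussian cylinder of radius 8.63 cm and length L (r > 7.06 cm).
The whole shell is enclosed: λ_enc = σ·2πR = (1.97×10^-5)·2π·(0.0706) = 8.739×10^-6 C/m.
Gauss's law: E·2πrL = λ_enc L/ε₀.
E = 2k|λ_enc|/r = 2(8.99×10^9)(8.739×10^-6)/(0.0863) = 1.82×10^6 N/C.

1.82×10^6 N/C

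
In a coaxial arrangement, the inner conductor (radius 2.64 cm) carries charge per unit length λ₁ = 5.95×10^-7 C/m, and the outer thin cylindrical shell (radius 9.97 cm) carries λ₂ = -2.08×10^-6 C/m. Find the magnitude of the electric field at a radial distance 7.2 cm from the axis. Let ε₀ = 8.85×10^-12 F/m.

Take a coaxial cylindrical Gaussian surface of radius r = 7.2 cm and length L (between the conductors, 2.64 cm < r < 9.97 cm).
The shell at 9.97 cm lies outside the Gaussian surface, so λ_enc = λ₁ = 5.95×10^-7 C/m.
Applying ∮E·dA = Q_enc/ε₀ with the end caps contributing no flux:
E = |λ_enc|/(2πε₀r) = (5.95×10^-7)/(2π·8.85×10^-12·0.072) = 1.49e5 N/C.

|E| ≈ 1.49×10^5 V/m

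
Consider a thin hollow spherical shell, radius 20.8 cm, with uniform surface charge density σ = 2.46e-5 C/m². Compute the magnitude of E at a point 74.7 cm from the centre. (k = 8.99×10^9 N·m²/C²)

|E| = 2.15×10^5 V/m

Symmetry ⇒ E = E(r) r̂. Gaussian sphere of radius r = 74.7 cm (r > 20.8 cm).
The entire shell is enclosed: Q_enc = σ·4πR² = (2.46e-5)·4π·(0.208)² = 1.337×10^-5 C.
Since E is radial and uniform over the Gaussian sphere, Φ = E·4πr² = Q_enc/ε₀.
E = k|Q_enc|/r² = (8.99×10^9)(1.337×10^-5)/(0.747)² = 2.15e5 N/C.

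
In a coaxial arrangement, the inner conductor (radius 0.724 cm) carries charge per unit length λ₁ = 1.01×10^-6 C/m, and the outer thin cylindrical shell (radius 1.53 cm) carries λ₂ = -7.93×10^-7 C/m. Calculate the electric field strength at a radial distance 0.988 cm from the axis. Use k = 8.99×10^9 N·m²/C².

E = 1.84×10^6 V/m

Take a coaxial cylindrical Gaussian surface of radius r = 0.988 cm and length L (between the conductors, 0.724 cm < r < 1.53 cm).
The shell at 1.53 cm lies outside the Gaussian surface, so λ_enc = λ₁ = 1.01×10^-6 C/m.
By Gauss's law (flux through the curved wall only), E·2πrL = λ_enc L/ε₀.
E = 2k|λ_enc|/r = 2(8.99×10^9)(1.01e-6)/(0.00988) = 1.84e6 N/C.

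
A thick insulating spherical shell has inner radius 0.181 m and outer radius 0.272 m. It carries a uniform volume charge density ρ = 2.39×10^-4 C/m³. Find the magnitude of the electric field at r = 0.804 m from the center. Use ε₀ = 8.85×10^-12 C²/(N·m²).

1.98×10^5 V/m

Use a concentric Gaussian sphere at r = 0.804 m (r > 0.272 m, enclosing the whole shell).
Q_enc = ρ·(4π/3)(b³ − a³) = (2.39e-4)·(4π/3)·((0.272)³ − (0.181)³) = 1.421×10^-5 C.
By Gauss's law, ∮E·dA = E·4πr² = Q_enc/ε₀.
E = |Q_enc|/(4πε₀r²) = (1.421×10^-5)/(4π·8.85×10^-12·(0.804)²) = 1.98×10^5 N/C.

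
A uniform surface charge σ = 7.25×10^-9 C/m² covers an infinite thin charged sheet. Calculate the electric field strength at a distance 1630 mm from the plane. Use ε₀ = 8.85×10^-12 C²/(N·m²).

The symmetry is planar: E is normal to the sheet and the same magnitude on both sides. Take a pillbox straddling the sheet with end-cap area A.
Flux Φ = 2EA and Q_enc = σA, so 2EA = σA/ε₀ ⇒ E = |σ|/(2ε₀), independent of distance.
E = |σ|/(2ε₀) = (7.25×10^-9)/(2·8.85×10^-12) = 410 N/C.

|E| ≈ 410 N/C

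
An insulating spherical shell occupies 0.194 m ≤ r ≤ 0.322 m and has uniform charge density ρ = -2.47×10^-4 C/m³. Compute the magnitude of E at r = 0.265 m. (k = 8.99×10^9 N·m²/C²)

Symmetry ⇒ E = E(r) r̂. Gaussian sphere of radius r = 0.265 m (within the shell material, 0.194 m < r < 0.322 m).
Enclosed charge is the volume from a to r: Q_enc = (4π/3)ρ(r³ − a³) = -1.17e-5 C.
Applying ∮E·dA = Q_enc/ε₀ with Φ = E(4πr²):
E = k|Q_enc|/r² = (8.99×10^9)(1.17×10^-5)/(0.265)² = 1.50×10^6 N/C.

E ≈ 1.50e6 N/C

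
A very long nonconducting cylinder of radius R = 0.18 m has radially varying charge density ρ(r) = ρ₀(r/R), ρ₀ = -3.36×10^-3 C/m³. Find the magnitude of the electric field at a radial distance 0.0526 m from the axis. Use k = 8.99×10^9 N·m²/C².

|E| = 1.94×10^6 N/C

Coaxial Gaussian cylinder, radius r = 0.0526 m, length L (r < R).
Integrating ρ over the cross-section to radius r: λ_enc = (2πρ₀/R) ∫₀^r r'^2 dr' = 2πρ₀ r^3/(3·R) = -5.69e-6 C/m.
Since E is radial and uniform over the curved surface, Φ = E·2πrL = Q_enc/ε₀ = λ_enc L/ε₀.
E = 2k|λ_enc|/r = 2(8.99×10^9)(5.69×10^-6)/(0.0526) = 1.94e6 N/C.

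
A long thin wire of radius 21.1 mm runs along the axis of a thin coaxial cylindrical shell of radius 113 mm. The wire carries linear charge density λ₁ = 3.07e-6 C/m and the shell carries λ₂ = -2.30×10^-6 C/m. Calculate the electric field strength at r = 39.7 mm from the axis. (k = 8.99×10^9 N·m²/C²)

1.39×10^6 N/C

Choose a coaxial cylinder of radius r = 39.7 mm (arbitrary length L) as the Gaussian surface (between the conductors, 21.1 mm < r < 113 mm).
The shell at 113 mm lies outside the Gaussian surface, so λ_enc = λ₁ = 3.07×10^-6 C/m.
Gauss's law: E·2πrL = λ_enc L/ε₀.
E = 2k|λ_enc|/r = 2(8.99×10^9)(3.07×10^-6)/(0.0397) = 1.39e6 N/C.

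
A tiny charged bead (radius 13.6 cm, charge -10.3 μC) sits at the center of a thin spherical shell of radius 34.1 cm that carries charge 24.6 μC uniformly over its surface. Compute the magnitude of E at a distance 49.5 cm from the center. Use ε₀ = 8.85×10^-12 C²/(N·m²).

By spherical symmetry E is radial; choose a Gaussian sphere of radius r = 49.5 cm (r > 34.1 cm, enclosing both).
Q_enc = (-10.3 μC) + (24.6 μC) = 1.43×10^-5 C.
By Gauss's law, ∮E·dA = E·4πr² = Q_enc/ε₀.
E = |Q_enc|/(4πε₀r²) = (1.43e-5)/(4π·8.85×10^-12·(0.495)²) = 5.25e5 N/C.

|E| = 5.25e5 N/C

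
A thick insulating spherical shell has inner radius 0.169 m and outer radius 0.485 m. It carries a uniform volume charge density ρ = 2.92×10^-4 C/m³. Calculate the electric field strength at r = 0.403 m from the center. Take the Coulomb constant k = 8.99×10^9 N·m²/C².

4.10×10^6 N/C

Use a concentric Gaussian sphere at r = 0.403 m (within the shell material, 0.169 m < r < 0.485 m).
Enclosed charge is the volume from a to r: Q_enc = (4π/3)ρ(r³ − a³) = 7.415×10^-5 C.
Applying ∮E·dA = Q_enc/ε₀ with Φ = E(4πr²):
E = k|Q_enc|/r² = (8.99×10^9)(7.415×10^-5)/(0.403)² = 4.10×10^6 N/C.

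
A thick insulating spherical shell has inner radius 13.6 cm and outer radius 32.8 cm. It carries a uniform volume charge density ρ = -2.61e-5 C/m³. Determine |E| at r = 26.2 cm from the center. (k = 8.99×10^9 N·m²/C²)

Take a concentric spherical Gaussian surface of radius r = 26.2 cm (within the shell material, 13.6 cm < r < 32.8 cm).
Enclosed charge is the volume from a to r: Q_enc = (4π/3)ρ(r³ − a³) = -1.691e-6 C.
Gauss's law: E·4πr² = Q_enc/ε₀.
E = k|Q_enc|/r² = (8.99×10^9)(1.691×10^-6)/(0.262)² = 2.21e5 N/C.

E = 2.21×10^5 N/C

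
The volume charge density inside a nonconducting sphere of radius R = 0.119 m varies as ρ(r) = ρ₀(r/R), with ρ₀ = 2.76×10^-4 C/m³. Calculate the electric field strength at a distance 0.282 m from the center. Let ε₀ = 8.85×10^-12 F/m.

E ≈ 1.65e5 N/C

By spherical symmetry E is radial; choose a Gaussian sphere of radius r = 0.282 m (r > R, all charge enclosed).
Q_enc = 4π ∫₀^R ρ₀(r'/R)^1 r'² dr' = 4πρ₀R³/4 = 1.461×10^-6 C.
Since E is radial and uniform over the Gaussian sphere, Φ = E·4πr² = Q_enc/ε₀.
E = |Q_enc|/(4πε₀r²) = (1.461e-6)/(4π·8.85×10^-12·(0.282)²) = 1.65×10^5 N/C.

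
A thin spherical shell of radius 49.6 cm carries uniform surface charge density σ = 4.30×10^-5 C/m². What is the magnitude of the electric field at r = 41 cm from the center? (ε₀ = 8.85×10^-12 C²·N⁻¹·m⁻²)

Symmetry ⇒ E = E(r) r̂. Gaussian sphere of radius r = 41 cm (inside the shell, r < 49.6 cm).
All the charge is outside the Gaussian surface: Q_enc = 0, hence E = 0 everywhere inside the shell.

|E| = 0 N/C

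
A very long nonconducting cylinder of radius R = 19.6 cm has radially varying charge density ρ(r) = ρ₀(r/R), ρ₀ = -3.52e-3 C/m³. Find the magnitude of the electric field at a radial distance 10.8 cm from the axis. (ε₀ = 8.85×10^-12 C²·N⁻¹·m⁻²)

|E| = 7.89×10^6 N/C

Take a coaxial cylindrical Gaussian surface of radius r = 10.8 cm and length L (r < R).
λ_enc = ∫₀^r ρ(r')·2πr' dr' = (2πρ₀/R)·r^3/3 = -4.738×10^-5 C/m.
Since E is radial and uniform over the curved surface, Φ = E·2πrL = Q_enc/ε₀ = λ_enc L/ε₀.
E = |λ_enc|/(2πε₀r) = (4.738×10^-5)/(2π·8.85×10^-12·0.108) = 7.89e6 N/C.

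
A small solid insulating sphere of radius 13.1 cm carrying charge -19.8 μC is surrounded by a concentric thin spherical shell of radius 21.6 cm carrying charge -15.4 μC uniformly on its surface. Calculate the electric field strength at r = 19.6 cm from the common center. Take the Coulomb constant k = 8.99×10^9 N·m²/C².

Take a concentric spherical Gaussian surface of radius r = 19.6 cm (between the bodies, 13.1 cm < r < 21.6 cm).
The shell at 21.6 cm lies outside the Gaussian surface, so Q_enc = -19.8 μC = -1.98×10^-5 C.
Applying ∮E·dA = Q_enc/ε₀ with Φ = E(4πr²):
E = k|Q_enc|/r² = (8.99×10^9)(1.98×10^-5)/(0.196)² = 4.63×10^6 N/C.

|E| ≈ 4.63e6 V/m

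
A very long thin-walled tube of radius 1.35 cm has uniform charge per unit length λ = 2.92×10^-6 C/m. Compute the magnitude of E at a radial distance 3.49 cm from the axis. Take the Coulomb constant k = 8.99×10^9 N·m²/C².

1.50e6 N/C

By cylindrical symmetry E is radial; use a coaxial Gaussian cylinder of radius 3.49 cm and length L (r > 1.35 cm).
The full line charge is enclosed: λ_enc = 2.92×10^-6 C/m.
Since E is radial and uniform over the curved surface, Φ = E·2πrL = Q_enc/ε₀ = λ_enc L/ε₀.
E = 2k|λ_enc|/r = 2(8.99×10^9)(2.92e-6)/(0.0349) = 1.50e6 N/C.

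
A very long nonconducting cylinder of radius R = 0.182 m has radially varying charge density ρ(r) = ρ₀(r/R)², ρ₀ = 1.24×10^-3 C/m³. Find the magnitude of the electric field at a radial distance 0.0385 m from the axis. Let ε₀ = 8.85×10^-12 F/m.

Take a coaxial cylindrical Gaussian surface of radius r = 0.0385 m and length L (r < R).
Integrating ρ over the cross-section to radius r: λ_enc = (2πρ₀/R²) ∫₀^r r'^3 dr' = 2πρ₀ r^4/(4·R²) = 1.292×10^-7 C/m.
Since E is radial and uniform over the curved surface, Φ = E·2πrL = Q_enc/ε₀ = λ_enc L/ε₀.
E = |λ_enc|/(2πε₀r) = (1.292×10^-7)/(2π·8.85×10^-12·0.0385) = 6.03×10^4 N/C.

E = 6.03×10^4 N/C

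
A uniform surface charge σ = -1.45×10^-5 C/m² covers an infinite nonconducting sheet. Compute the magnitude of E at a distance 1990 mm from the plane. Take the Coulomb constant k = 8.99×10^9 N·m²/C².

Choose a cylindrical pillbox piercing the sheet, end faces (area A) parallel to it.
Flux Φ = 2EA and Q_enc = σA, so 2EA = σA/ε₀ ⇒ E = |σ|/(2ε₀), independent of distance.
E = 2πk|σ| = 2π(8.99×10^9)(1.45×10^-5) = 8.19e5 N/C.

E = 8.19×10^5 N/C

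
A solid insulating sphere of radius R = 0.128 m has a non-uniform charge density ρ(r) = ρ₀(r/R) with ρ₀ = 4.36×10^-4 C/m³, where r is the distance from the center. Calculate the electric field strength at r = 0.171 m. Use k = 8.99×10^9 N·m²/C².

|E| ≈ 8.83×10^5 N/C

Use a concentric Gaussian sphere at r = 0.171 m (r > R, all charge enclosed).
Q_enc = 4π ∫₀^R ρ₀(r'/R)^1 r'² dr' = 4πρ₀R³/4 = 2.873×10^-6 C.
Since E is radial and uniform over the Gaussian sphere, Φ = E·4πr² = Q_enc/ε₀.
E = k|Q_enc|/r² = (8.99×10^9)(2.873×10^-6)/(0.171)² = 8.83×10^5 N/C.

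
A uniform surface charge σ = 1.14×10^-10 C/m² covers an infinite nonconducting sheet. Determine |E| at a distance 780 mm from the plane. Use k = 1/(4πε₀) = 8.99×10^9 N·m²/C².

Choose a cylindrical pillbox piercing the sheet, end faces (area A) parallel to it.
Flux Φ = 2EA and Q_enc = σA, so 2EA = σA/ε₀ ⇒ E = |σ|/(2ε₀), independent of distance.
E = 2πk|σ| = 2π(8.99×10^9)(1.14×10^-10) = 6.44 N/C.

|E| ≈ 6.44 N/C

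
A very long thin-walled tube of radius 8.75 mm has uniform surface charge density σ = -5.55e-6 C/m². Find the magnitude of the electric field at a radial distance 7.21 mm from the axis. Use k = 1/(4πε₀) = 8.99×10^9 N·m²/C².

Coaxial Gaussian cylinder, radius r = 7.21 mm, length L (r < 8.75 mm, inside the shell).
No charge is enclosed, so Gauss's law gives E·2πrL = 0 ⇒ E = 0.

E = 0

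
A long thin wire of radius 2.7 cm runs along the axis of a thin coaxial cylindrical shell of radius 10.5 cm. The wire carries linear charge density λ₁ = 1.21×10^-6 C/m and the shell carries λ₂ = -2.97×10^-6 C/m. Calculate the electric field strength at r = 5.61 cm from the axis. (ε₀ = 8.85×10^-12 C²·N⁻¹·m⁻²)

Take a coaxial cylindrical Gaussian surface of radius r = 5.61 cm and length L (between the conductors, 2.7 cm < r < 10.5 cm).
The shell at 10.5 cm lies outside the Gaussian surface, so λ_enc = λ₁ = 1.21×10^-6 C/m.
Since E is radial and uniform over the curved surface, Φ = E·2πrL = Q_enc/ε₀ = λ_enc L/ε₀.
E = |λ_enc|/(2πε₀r) = (1.21×10^-6)/(2π·8.85×10^-12·0.0561) = 3.88×10^5 N/C.

|E| = 3.88×10^5 V/m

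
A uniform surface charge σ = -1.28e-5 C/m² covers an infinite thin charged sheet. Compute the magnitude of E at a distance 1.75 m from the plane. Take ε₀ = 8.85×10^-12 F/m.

7.23e5 N/C

Choose a cylindrical pillbox piercing the sheet, end faces (area A) parallel to it.
Flux Φ = 2EA and Q_enc = σA, so 2EA = σA/ε₀ ⇒ E = |σ|/(2ε₀), independent of distance.
E = |σ|/(2ε₀) = (1.28e-5)/(2·8.85×10^-12) = 7.23×10^5 N/C.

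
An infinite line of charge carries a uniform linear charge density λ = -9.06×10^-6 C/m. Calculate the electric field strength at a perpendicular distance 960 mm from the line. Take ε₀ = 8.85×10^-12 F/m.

1.70×10^5 N/C

Choose a coaxial cylinder of radius r = 960 mm (arbitrary length L) as the Gaussian surface.
Q_enc = λL, so λ_enc = -9.06×10^-6 C/m.
Gauss's law: E·2πrL = λ_enc L/ε₀.
E = |λ_enc|/(2πε₀r) = (9.06e-6)/(2π·8.85×10^-12·0.96) = 1.70×10^5 N/C.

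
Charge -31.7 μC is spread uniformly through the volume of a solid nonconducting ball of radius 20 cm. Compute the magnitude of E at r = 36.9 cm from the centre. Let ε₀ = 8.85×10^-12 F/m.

|E| = 2.09×10^6 V/m

Take a concentric spherical Gaussian surface of radius r = 36.9 cm (r > R, so the entire charge is enclosed).
Q_enc = -31.7 μC = -3.17×10^-5 C.
By Gauss's law, ∮E·dA = E·4πr² = Q_enc/ε₀.
E = |Q_enc|/(4πε₀r²) = (3.17×10^-5)/(4π·8.85×10^-12·(0.369)²) = 2.09e6 N/C.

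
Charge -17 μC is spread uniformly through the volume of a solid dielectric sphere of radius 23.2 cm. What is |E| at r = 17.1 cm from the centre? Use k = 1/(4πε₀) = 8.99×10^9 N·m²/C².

By spherical symmetry E is radial; choose a Gaussian sphere of radius r = 17.1 cm (r < R).
For a uniform sphere the enclosed fraction is (r/R)³, so Q_enc = (-17 μC)(0.171/0.232)³ = -6.807×10^-6 C.
Since E is radial and uniform over the Gaussian sphere, Φ = E·4πr² = Q_enc/ε₀.
E = k|Q_enc|/r² = (8.99×10^9)(6.807×10^-6)/(0.171)² = 2.09e6 N/C.

|E| = 2.09×10^6 N/C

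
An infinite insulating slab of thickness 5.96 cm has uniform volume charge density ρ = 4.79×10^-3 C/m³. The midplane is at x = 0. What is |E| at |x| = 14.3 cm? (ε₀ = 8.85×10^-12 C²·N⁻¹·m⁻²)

E = 1.61×10^7 N/C

The point |x| = 14.3 cm lies outside the slab (half-thickness 0.0298 m). A symmetric pillbox spanning the full slab encloses Q_enc = ρ·d·A.
Flux = 2EA ⇒ E = |ρ|d/(2ε₀), independent of distance outside.
E = (4.79×10^-3)(0.0596)/(2·8.85×10^-12) = 1.61×10^7 N/C.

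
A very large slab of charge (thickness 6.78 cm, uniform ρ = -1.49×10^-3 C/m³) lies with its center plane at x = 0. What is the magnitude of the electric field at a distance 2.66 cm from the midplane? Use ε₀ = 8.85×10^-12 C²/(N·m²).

|E| = 4.48×10^6 N/C

By symmetry E is perpendicular to the slab. A Gaussian pillbox from −2.66 cm to +2.66 cm (face area A) lies entirely within the slab.
Q_enc = ρ·(2x)·A and flux = 2EA, so 2EA = 2ρxA/ε₀ ⇒ E = |ρ|x/ε₀.
E = (1.49×10^-3)(0.0266)/(8.85×10^-12) = 4.48×10^6 N/C.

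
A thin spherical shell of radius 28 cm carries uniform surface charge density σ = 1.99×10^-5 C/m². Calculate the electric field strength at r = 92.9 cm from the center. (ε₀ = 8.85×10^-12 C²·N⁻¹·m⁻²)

By spherical symmetry E is radial; choose a Gaussian sphere of radius r = 92.9 cm (r > 28 cm).
The entire shell is enclosed: Q_enc = σ·4πR² = (1.99×10^-5)·4π·(0.28)² = 1.961e-5 C.
Since E is radial and uniform over the Gaussian sphere, Φ = E·4πr² = Q_enc/ε₀.
E = |Q_enc|/(4πε₀r²) = (1.961e-5)/(4π·8.85×10^-12·(0.929)²) = 2.04×10^5 N/C.

E ≈ 2.04e5 N/C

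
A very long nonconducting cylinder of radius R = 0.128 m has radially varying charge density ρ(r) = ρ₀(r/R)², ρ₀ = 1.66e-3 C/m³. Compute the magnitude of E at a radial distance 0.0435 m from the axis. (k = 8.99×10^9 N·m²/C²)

By cylindrical symmetry E is radial; use a coaxial Gaussian cylinder of radius 0.0435 m and length L (r < R).
λ_enc = ∫₀^r ρ(r')·2πr' dr' = (2πρ₀/R²)·r^4/4 = 5.699e-7 C/m.
Since E is radial and uniform over the curved surface, Φ = E·2πrL = Q_enc/ε₀ = λ_enc L/ε₀.
E = 2k|λ_enc|/r = 2(8.99×10^9)(5.699×10^-7)/(0.0435) = 2.36e5 N/C.

|E| ≈ 2.36×10^5 N/C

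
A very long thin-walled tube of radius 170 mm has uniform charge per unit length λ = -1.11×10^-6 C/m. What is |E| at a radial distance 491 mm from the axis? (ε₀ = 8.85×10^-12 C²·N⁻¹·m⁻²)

By cylindrical symmetry E is radial; use a coaxial Gaussian cylinder of radius 491 mm and length L (r > 170 mm).
The full line charge is enclosed: λ_enc = -1.11×10^-6 C/m.
Gauss's law: E·2πrL = λ_enc L/ε₀.
E = |λ_enc|/(2πε₀r) = (1.11e-6)/(2π·8.85×10^-12·0.491) = 4.07×10^4 N/C.

|E| = 4.07×10^4 N/C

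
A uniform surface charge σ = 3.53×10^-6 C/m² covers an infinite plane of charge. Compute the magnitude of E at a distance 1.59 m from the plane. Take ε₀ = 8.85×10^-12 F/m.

By planar symmetry E is perpendicular to the sheet and uniform; use a Gaussian pillbox with flat faces of area A on each side of the sheet.
Only the two end caps contribute flux: Φ = 2EA. With Q_enc = σA, Gauss's law gives E = |σ|/(2ε₀).
E = |σ|/(2ε₀) = (3.53e-6)/(2·8.85×10^-12) = 1.99×10^5 N/C.

|E| ≈ 1.99×10^5 N/C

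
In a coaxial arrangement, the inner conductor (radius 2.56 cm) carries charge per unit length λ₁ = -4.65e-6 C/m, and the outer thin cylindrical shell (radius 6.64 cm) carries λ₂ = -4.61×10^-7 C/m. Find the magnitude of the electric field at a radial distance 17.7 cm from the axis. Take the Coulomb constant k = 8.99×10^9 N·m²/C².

|E| = 5.19×10^5 N/C

Choose a coaxial cylinder of radius r = 17.7 cm (arbitrary length L) as the Gaussian surface (r > 6.64 cm, enclosing both).
λ_enc = λ₁ + λ₂ = (-4.65×10^-6) + (-4.61×10^-7) = -5.111×10^-6 C/m.
Since E is radial and uniform over the curved surface, Φ = E·2πrL = Q_enc/ε₀ = λ_enc L/ε₀.
E = 2k|λ_enc|/r = 2(8.99×10^9)(5.111×10^-6)/(0.177) = 5.19×10^5 N/C.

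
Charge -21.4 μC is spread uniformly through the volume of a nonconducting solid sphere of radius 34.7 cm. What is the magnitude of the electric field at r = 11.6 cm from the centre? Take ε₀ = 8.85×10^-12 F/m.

Use a concentric Gaussian sphere at r = 11.6 cm (r < R).
Only the charge within r is enclosed: Q_enc = Q·(r/R)³ = (-21.4 μC)·(11.6 cm/34.7 cm)³ = -7.995×10^-7 C.
By Gauss's law, ∮E·dA = E·4πr² = Q_enc/ε₀.
E = |Q_enc|/(4πε₀r²) = (7.995e-7)/(4π·8.85×10^-12·(0.116)²) = 5.34×10^5 N/C.

E ≈ 5.34×10^5 V/m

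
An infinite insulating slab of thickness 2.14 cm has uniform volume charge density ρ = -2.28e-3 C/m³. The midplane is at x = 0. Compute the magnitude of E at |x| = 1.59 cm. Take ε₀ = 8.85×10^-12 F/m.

|E| = 2.76×10^6 V/m

The point |x| = 1.59 cm lies outside the slab (half-thickness 0.0107 m). A symmetric pillbox spanning the full slab encloses Q_enc = ρ·d·A.
Flux = 2EA ⇒ E = |ρ|d/(2ε₀), independent of distance outside.
E = (2.28×10^-3)(0.0214)/(2·8.85×10^-12) = 2.76e6 N/C.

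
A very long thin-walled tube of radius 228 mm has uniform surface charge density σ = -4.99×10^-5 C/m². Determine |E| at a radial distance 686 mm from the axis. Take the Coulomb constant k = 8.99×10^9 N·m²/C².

Take a coaxial cylindrical Gaussian surface of radius r = 686 mm and length L (r > 228 mm).
The whole shell is enclosed: λ_enc = σ·2πR = (-4.99×10^-5)·2π·(0.228) = -7.149×10^-5 C/m.
Applying ∮E·dA = Q_enc/ε₀ with the end caps contributing no flux:
E = 2k|λ_enc|/r = 2(8.99×10^9)(7.149×10^-5)/(0.686) = 1.87×10^6 N/C.

|E| ≈ 1.87×10^6 N/C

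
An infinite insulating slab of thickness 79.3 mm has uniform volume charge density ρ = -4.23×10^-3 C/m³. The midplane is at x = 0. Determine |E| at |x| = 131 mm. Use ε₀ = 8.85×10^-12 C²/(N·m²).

The point |x| = 131 mm lies outside the slab (half-thickness 0.03965 m). A symmetric pillbox spanning the full slab encloses Q_enc = ρ·d·A.
Flux = 2EA ⇒ E = |ρ|d/(2ε₀), independent of distance outside.
E = (4.23×10^-3)(0.0793)/(2·8.85×10^-12) = 1.90×10^7 N/C.

|E| ≈ 1.90×10^7 N/C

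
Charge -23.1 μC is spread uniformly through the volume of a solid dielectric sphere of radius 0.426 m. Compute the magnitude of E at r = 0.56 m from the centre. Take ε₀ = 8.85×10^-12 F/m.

6.62×10^5 N/C

Take a concentric spherical Gaussian surface of radius r = 0.56 m (r > R, so the entire charge is enclosed).
Q_enc = -23.1 μC = -2.31e-5 C.
By Gauss's law, ∮E·dA = E·4πr² = Q_enc/ε₀.
E = |Q_enc|/(4πε₀r²) = (2.31×10^-5)/(4π·8.85×10^-12·(0.56)²) = 6.62×10^5 N/C.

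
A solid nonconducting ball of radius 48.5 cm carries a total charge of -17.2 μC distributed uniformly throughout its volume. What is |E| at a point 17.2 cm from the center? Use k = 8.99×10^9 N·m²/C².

2.33×10^5 V/m

Take a concentric spherical Gaussian surface of radius r = 17.2 cm (r < R).
For a uniform sphere the enclosed fraction is (r/R)³, so Q_enc = (-17.2 μC)(0.172/0.485)³ = -7.672×10^-7 C.
Gauss's law: E·4πr² = Q_enc/ε₀.
E = k|Q_enc|/r² = (8.99×10^9)(7.672e-7)/(0.172)² = 2.33×10^5 N/C.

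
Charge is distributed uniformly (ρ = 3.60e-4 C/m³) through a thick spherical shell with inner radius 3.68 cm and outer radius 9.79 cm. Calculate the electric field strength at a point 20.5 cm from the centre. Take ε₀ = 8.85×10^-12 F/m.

Symmetry ⇒ E = E(r) r̂. Gaussian sphere of radius r = 20.5 cm (r > 9.79 cm, enclosing the whole shell).
Q_enc = ρ·(4π/3)(b³ − a³) = (3.60×10^-4)·(4π/3)·((0.0979)³ − (0.0368)³) = 1.34×10^-6 C.
By Gauss's law, ∮E·dA = E·4πr² = Q_enc/ε₀.
E = |Q_enc|/(4πε₀r²) = (1.34×10^-6)/(4π·8.85×10^-12·(0.205)²) = 2.87×10^5 N/C.

E ≈ 2.87×10^5 V/m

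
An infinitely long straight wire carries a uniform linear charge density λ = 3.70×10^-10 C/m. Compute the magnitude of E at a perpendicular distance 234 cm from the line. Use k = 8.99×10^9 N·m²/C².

Coaxial Gaussian cylinder, radius r = 234 cm, length L.
Q_enc = λL, so λ_enc = 3.70×10^-10 C/m.
Since E is radial and uniform over the curved surface, Φ = E·2πrL = Q_enc/ε₀ = λ_enc L/ε₀.
E = 2k|λ_enc|/r = 2(8.99×10^9)(3.70×10^-10)/(2.34) = 2.84 N/C.

2.84 N/C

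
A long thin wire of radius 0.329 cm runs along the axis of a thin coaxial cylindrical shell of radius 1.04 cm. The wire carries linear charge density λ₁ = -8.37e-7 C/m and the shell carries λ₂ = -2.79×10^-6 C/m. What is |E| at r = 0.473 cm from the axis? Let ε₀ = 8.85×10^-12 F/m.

3.18×10^6 N/C

Take a coaxial cylindrical Gaussian surface of radius r = 0.473 cm and length L (between the conductors, 0.329 cm < r < 1.04 cm).
Only the inner wire is enclosed; the outer shell contributes nothing inside itself. λ_enc = λ₁ = -8.37×10^-7 C/m.
Applying ∮E·dA = Q_enc/ε₀ with the end caps contributing no flux:
E = |λ_enc|/(2πε₀r) = (8.37×10^-7)/(2π·8.85×10^-12·0.00473) = 3.18×10^6 N/C.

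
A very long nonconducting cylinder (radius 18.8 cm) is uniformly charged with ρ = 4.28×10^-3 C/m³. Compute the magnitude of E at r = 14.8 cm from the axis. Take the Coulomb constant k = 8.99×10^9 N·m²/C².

3.58×10^7 V/m

Coaxial Gaussian cylinder, radius r = 14.8 cm, length L (r < R).
Enclosed charge per unit length: λ_enc = ρ·πr² = (4.28×10^-3)π(0.148)² = 2.945e-4 C/m.
Gauss's law: E·2πrL = λ_enc L/ε₀.
E = 2k|λ_enc|/r = 2(8.99×10^9)(2.945×10^-4)/(0.148) = 3.58e7 N/C.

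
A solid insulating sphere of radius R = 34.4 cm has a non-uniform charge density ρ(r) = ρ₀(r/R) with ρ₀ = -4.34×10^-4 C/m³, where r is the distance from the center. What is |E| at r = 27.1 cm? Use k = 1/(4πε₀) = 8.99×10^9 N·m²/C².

Use a concentric Gaussian sphere at r = 27.1 cm (r < R).
Q_enc = ∫₀^r ρ(r')·4πr'² dr' = (4πρ₀/R) ∫₀^r r'^3 dr' = 4πρ₀ r^4/(4·R) = -2.138e-5 C.
Gauss's law: E·4πr² = Q_enc/ε₀.
E = k|Q_enc|/r² = (8.99×10^9)(2.138×10^-5)/(0.271)² = 2.62×10^6 N/C.

2.62×10^6 V/m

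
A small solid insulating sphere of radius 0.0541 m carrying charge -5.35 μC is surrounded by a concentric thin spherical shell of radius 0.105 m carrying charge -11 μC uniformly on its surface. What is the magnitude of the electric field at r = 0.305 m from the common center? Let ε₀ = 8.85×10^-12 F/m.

Take a concentric spherical Gaussian surface of radius r = 0.305 m (r > 0.105 m, enclosing both).
Q_enc = (-5.35 μC) + (-11 μC) = -1.635e-5 C.
Gauss's law: E·4πr² = Q_enc/ε₀.
E = |Q_enc|/(4πε₀r²) = (1.635×10^-5)/(4π·8.85×10^-12·(0.305)²) = 1.58×10^6 N/C.

E ≈ 1.58×10^6 N/C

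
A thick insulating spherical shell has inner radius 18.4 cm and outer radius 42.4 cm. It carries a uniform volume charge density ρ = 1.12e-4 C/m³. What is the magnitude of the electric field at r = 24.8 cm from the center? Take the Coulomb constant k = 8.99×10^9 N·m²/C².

|E| = 6.19×10^5 N/C

Take a concentric spherical Gaussian surface of radius r = 24.8 cm (within the shell material, 18.4 cm < r < 42.4 cm).
Only the shell between 18.4 cm and r is enclosed: Q_enc = ρ·(4π/3)(r³ − a³) = (1.12e-4)·(4π/3)·((0.248)³ − (0.184)³) = 4.233×10^-6 C.
By Gauss's law, ∮E·dA = E·4πr² = Q_enc/ε₀.
E = k|Q_enc|/r² = (8.99×10^9)(4.233×10^-6)/(0.248)² = 6.19×10^5 N/C.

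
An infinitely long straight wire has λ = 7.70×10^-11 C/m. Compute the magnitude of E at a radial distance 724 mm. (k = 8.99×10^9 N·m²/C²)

Coaxial Gaussian cylinder, radius r = 724 mm, length L.
Q_enc = λL, so λ_enc = 7.70e-11 C/m.
Since E is radial and uniform over the curved surface, Φ = E·2πrL = Q_enc/ε₀ = λ_enc L/ε₀.
E = 2k|λ_enc|/r = 2(8.99×10^9)(7.70×10^-11)/(0.724) = 1.91 N/C.

E = 1.91 N/C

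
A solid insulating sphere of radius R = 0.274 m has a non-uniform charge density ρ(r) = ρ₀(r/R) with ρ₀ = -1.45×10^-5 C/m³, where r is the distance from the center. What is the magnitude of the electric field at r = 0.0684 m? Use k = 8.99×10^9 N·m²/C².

E = 6.99×10^3 V/m

Use a concentric Gaussian sphere at r = 0.0684 m (r < R).
Q_enc = ∫₀^r ρ(r')·4πr'² dr' = (4πρ₀/R) ∫₀^r r'^3 dr' = 4πρ₀ r^4/(4·R) = -3.639×10^-9 C.
Applying ∮E·dA = Q_enc/ε₀ with Φ = E(4πr²):
E = k|Q_enc|/r² = (8.99×10^9)(3.639×10^-9)/(0.0684)² = 6.99e3 N/C.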